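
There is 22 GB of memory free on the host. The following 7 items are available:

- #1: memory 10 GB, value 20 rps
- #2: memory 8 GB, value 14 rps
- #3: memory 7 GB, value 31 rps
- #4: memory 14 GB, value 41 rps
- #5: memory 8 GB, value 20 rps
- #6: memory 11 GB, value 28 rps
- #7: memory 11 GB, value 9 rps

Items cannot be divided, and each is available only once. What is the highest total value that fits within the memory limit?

Check high-value combinations within 22 GB:
- #3+#4: memory 7+14=21, value 31+41=72
- #4+#5: memory 14+8=22, value 41+20=61
- #3+#6: memory 7+11=18, value 31+28=59
Best: 72 rps.

72 rps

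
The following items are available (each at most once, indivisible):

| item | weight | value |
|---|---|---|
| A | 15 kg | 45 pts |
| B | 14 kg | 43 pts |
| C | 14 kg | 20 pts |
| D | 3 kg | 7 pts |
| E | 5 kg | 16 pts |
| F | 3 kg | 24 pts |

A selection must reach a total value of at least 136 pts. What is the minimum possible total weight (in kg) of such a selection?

Subsets with value ≥ 136, sorted by total weight:
- A+B+C+D+F: weight 49, value 139
- A+B+C+E+F: weight 51, value 148
- A+B+C+D+E+F: weight 54, value 155
Minimum weight: 49 kg.

49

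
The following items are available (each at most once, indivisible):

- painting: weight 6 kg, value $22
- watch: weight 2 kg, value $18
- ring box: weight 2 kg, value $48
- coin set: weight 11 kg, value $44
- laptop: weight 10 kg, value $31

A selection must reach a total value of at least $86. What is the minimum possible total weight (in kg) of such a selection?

Subsets with value ≥ 86, sorted by total weight:
- painting+watch+ring box: weight 10, value 88
- ring box+coin set: weight 13, value 92
Minimum weight: 10 kg.

10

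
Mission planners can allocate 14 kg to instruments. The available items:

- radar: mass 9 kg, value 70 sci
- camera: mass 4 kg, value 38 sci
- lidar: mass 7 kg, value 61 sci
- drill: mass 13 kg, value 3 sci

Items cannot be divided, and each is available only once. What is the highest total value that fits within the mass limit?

108 sci

Check high-value combinations within 14 kg:
- radar+camera: mass 9+4=13, value 70+38=108
- camera+lidar: mass 4+7=11, value 38+61=99
- radar: mass 9, value 70
- lidar: mass 7, value 61
Best: 108 sci.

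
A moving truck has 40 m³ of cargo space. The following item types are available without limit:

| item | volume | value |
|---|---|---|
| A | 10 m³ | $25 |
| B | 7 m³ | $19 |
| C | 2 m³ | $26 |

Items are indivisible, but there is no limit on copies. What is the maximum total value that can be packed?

$520

Best value-per-unit is C at 26/2, and filling with it alone uses volume 20×2=40. No mix of the others beats 20×26 = 520.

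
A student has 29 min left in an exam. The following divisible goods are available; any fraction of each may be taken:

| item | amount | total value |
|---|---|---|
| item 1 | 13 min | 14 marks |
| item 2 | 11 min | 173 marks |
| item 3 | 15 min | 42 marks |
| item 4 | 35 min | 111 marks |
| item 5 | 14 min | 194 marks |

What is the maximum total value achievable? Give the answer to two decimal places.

379.69

Take in order of value per unit:
- item 2 (173/11 per unit): all 11 → value 173, running total 173.00
- item 5 (194/14 per unit): all 14 → value 194, running total 367.00
- item 4 (111/35 per unit): 4 of 35 → value 4×111/35 = 12.6857, running total 379.69
Total 379.69.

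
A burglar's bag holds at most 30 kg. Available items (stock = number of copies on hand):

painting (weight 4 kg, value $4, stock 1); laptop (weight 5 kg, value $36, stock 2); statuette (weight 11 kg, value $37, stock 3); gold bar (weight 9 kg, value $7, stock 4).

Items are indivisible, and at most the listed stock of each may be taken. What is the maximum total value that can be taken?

$116

Top feasible selections:
- 2×laptop + 1×statuette + 1×gold bar: weight 30, value 116
- 1×painting + 2×laptop + 1×statuette: weight 25, value 113
Best: $116.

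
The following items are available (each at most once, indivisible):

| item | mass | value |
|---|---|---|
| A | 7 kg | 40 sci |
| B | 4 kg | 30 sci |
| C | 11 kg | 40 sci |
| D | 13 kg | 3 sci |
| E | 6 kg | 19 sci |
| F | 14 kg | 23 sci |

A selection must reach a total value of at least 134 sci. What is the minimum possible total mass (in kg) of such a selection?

Subsets with value ≥ 134, sorted by total mass:
- A+B+C+E+F: mass 42, value 152
- A+B+C+D+F: mass 49, value 136
Minimum mass: 42 kg.

42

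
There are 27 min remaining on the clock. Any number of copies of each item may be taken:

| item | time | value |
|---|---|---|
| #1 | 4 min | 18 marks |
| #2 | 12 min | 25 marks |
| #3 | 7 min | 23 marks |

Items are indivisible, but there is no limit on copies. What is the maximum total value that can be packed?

Best value-per-unit is #1 at 18/4; filling with it alone gives 6×18 = 108.
Optimal mix: 5×#1 + 1×#3 → time 27, value 113.

113 marks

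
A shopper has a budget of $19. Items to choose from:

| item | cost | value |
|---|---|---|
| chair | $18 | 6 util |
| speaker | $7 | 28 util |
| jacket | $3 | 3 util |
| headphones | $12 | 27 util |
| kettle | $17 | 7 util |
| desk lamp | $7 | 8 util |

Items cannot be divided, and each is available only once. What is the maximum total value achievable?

55 util

This is a 0/1 knapsack; check combinations near the capacity.
- speaker+headphones: cost 7+12=19, value 28+27=55
- speaker+jacket+desk lamp: cost 7+3+7=17, value 28+3+8=39
- speaker+desk lamp: cost 7+7=14, value 28+8=36
- headphones+desk lamp: cost 12+7=19, value 27+8=35
Best: 55 util.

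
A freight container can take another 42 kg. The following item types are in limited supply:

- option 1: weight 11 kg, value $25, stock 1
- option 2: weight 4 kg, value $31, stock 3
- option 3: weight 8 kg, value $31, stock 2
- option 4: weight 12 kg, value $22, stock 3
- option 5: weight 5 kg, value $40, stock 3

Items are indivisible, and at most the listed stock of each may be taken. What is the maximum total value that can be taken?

Top feasible selections:
- 3×option 2 + 1×option 3 + 3×option 5: weight 35, value 244
- 2×option 2 + 2×option 3 + 3×option 5: weight 39, value 244
- 1×option 1 + 3×option 2 + 3×option 5: weight 38, value 238
- 1×option 1 + 2×option 2 + 1×option 3 + 3×option 5: weight 42, value 238
Best: $244.

$244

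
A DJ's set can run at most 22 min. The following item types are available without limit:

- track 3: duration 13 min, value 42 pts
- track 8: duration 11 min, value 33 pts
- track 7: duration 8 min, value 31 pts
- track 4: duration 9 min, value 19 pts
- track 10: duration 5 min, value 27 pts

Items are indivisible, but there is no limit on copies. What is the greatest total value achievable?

Best value-per-unit is track 10 at 27/5, and filling with it alone uses duration 4×5=20. No mix of the others beats 4×27 = 108.

108 pts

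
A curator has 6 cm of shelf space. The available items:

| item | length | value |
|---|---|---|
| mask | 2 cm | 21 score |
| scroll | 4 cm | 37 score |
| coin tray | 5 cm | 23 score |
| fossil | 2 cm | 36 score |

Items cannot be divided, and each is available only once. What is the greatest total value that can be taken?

73 score

Check high-value combinations within 6 cm:
- scroll+fossil: length 4+2=6, value 37+36=73
- mask+scroll: length 2+4=6, value 21+37=58
- mask+fossil: length 2+2=4, value 21+36=57
- scroll: length 4, value 37
Best: 73 score.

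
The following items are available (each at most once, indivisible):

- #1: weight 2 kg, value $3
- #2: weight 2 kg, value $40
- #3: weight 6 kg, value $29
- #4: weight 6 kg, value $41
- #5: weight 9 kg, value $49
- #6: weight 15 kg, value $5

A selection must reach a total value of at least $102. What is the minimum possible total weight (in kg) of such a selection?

14

Subsets with value ≥ 102, sorted by total weight:
- #2+#3+#4: weight 14, value 110
- #1+#2+#3+#4: weight 16, value 113
Minimum weight: 14 kg.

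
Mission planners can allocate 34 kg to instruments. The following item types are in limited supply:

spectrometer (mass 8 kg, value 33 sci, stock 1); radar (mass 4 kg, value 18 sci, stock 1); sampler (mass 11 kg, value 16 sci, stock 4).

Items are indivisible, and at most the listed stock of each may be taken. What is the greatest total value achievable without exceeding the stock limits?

Best selections within mass 34 and stock limits:
- 1×spectrometer + 1×radar + 2×sampler: mass 34, value 83
- 1×spectrometer + 1×radar + 1×sampler: mass 23, value 67
- 1×spectrometer + 2×sampler: mass 30, value 65
- 1×spectrometer + 1×radar: mass 12, value 51
Best: 83 sci.

83 sci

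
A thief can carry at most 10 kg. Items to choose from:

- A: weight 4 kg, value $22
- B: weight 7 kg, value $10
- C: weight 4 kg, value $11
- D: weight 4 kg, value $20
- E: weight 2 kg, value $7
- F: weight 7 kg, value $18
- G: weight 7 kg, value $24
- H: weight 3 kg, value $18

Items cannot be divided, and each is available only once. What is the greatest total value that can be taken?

$49

Check high-value combinations within 10 kg:
- A+D+E: weight 4+4+2=10, value 22+20+7=49
- A+E+H: weight 4+2+3=9, value 22+7+18=47
- D+E+H: weight 4+2+3=9, value 20+7+18=45
- A+D: weight 4+4=8, value 22+20=42
Best: $49.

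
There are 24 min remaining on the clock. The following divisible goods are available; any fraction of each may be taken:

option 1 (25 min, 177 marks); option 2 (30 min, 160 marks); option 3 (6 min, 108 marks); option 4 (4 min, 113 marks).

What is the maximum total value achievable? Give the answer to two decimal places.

320.12

Take in order of value per unit:
- option 4 (113/4 per unit): all 4 → value 113, running total 113.00
- option 3 (108/6 per unit): all 6 → value 108, running total 221.00
- option 1 (177/25 per unit): 14 of 25 → value 14×177/25 = 99.1200, running total 320.12
Total 320.12.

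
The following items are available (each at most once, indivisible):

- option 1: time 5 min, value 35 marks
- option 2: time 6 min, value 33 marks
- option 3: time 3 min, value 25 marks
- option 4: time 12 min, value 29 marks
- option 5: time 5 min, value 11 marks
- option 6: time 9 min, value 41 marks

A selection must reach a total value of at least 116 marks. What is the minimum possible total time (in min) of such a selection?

Subsets with value ≥ 116, sorted by total time:
- option 1+option 2+option 3+option 6: time 23, value 134
- option 1+option 2+option 5+option 6: time 25, value 120
- option 1+option 2+option 3+option 4: time 26, value 122
- option 1+option 2+option 3+option 5+option 6: time 28, value 145
Minimum time: 23 min.

23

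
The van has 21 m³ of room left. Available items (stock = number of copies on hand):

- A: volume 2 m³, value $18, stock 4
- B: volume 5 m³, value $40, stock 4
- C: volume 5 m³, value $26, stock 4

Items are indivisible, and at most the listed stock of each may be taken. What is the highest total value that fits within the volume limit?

Best selections within volume 21 and stock limits:
- 3×A + 3×B: volume 21, value 174
- 4×B: volume 20, value 160
Best: $174.

$174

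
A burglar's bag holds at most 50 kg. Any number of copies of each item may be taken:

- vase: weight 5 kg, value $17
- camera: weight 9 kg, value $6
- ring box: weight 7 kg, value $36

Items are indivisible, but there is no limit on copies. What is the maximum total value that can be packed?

$252

Best value-per-unit is ring box at 36/7, and filling with it alone uses weight 7×7=49. No mix of the others beats 7×36 = 252.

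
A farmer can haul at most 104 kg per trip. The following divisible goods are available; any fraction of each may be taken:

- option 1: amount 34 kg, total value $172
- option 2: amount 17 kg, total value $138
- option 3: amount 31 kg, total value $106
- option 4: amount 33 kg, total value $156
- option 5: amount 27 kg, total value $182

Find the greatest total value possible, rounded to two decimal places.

Take in order of value per unit:
- option 2 (138/17 per unit): all 17 → value 138, running total 138.00
- option 5 (182/27 per unit): all 27 → value 182, running total 320.00
- option 1 (172/34 per unit): all 34 → value 172, running total 492.00
- option 4 (156/33 per unit): 26 of 33 → value 26×156/33 = 122.9091, running total 614.91
Total 614.91.

614.91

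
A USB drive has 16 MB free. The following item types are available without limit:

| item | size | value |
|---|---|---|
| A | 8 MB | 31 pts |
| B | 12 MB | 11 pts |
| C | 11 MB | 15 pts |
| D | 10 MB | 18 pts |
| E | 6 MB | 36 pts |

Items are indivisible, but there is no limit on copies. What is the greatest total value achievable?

Best value-per-unit is E at 36/6, and filling with it alone uses size 2×6=12. No mix of the others beats 2×36 = 72.

72 pts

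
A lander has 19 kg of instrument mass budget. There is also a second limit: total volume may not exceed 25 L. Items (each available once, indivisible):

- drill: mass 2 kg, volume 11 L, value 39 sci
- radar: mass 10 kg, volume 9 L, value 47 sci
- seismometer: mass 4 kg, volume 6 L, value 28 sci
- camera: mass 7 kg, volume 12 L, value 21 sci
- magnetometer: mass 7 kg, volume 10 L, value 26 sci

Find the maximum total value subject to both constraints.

86 sci

Feasible sets respecting both limits:
- drill+radar: mass 12, volume 20, value 86
- radar+seismometer: mass 14, volume 15, value 75
- radar+magnetometer: mass 17, volume 19, value 73
- radar+camera: mass 17, volume 21, value 68
Best: 86 sci.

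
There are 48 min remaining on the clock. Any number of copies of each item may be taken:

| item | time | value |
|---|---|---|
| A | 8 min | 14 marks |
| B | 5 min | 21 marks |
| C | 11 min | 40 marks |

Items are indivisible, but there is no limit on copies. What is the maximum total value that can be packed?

189 marks

Best value-per-unit is B at 21/5, and filling with it alone uses time 9×5=45. No mix of the others beats 9×21 = 189.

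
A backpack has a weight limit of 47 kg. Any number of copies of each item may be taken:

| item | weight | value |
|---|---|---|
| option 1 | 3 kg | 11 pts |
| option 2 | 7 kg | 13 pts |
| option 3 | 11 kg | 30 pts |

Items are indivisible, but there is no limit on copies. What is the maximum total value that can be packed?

Best value-per-unit is option 1 at 11/3, and filling with it alone uses weight 15×3=45. No mix of the others beats 15×11 = 165.

165 pts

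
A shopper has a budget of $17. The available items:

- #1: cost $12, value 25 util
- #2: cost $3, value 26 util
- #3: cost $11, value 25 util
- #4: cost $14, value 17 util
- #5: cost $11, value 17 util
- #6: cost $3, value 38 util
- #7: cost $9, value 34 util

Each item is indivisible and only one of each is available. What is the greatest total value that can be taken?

98 util

Check high-value combinations within $17:
- #2+#6+#7: cost 3+3+9=15, value 26+38+34=98
- #2+#3+#6: cost 3+11+3=17, value 26+25+38=89
- #2+#5+#6: cost 3+11+3=17, value 26+17+38=81
Best: 98 util.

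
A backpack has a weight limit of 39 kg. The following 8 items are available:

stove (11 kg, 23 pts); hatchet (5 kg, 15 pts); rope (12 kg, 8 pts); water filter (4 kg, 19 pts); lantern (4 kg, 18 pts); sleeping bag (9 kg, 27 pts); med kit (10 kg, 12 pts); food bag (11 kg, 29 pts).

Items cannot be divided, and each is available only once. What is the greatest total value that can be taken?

This is a 0/1 knapsack; check combinations near the capacity.
- stove+water filter+lantern+sleeping bag+food bag: weight 11+4+4+9+11=39, value 23+19+18+27+29=116
- hatchet+water filter+lantern+sleeping bag+food bag: weight 5+4+4+9+11=33, value 15+19+18+27+29=108
- water filter+lantern+sleeping bag+med kit+food bag: weight 4+4+9+10+11=38, value 19+18+27+12+29=105
- stove+hatchet+water filter+lantern+food bag: weight 11+5+4+4+11=35, value 23+15+19+18+29=104
Best: 116 pts.

116 pts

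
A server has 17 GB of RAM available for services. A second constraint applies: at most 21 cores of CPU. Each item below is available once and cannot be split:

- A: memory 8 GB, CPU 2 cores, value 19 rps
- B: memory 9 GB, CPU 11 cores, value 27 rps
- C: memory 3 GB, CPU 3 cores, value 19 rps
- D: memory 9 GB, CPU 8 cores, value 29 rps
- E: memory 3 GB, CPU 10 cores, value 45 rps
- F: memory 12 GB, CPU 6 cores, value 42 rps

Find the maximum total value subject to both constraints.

Feasible sets respecting both limits:
- C+D+E: memory 15, CPU 21, value 93
- E+F: memory 15, CPU 16, value 87
- A+C+E: memory 14, CPU 15, value 83
- D+E: memory 12, CPU 18, value 74
Best: 93 rps.

93 rps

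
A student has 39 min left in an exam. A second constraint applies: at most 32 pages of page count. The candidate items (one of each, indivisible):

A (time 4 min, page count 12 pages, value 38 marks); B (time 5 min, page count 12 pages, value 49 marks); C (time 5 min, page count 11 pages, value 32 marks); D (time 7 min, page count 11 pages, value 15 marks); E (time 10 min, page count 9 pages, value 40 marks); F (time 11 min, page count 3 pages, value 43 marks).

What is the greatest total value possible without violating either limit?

Feasible sets respecting both limits:
- B+E+F: time 26, page count 24, value 132
- A+B+F: time 20, page count 27, value 130
- B+C+F: time 21, page count 26, value 124
Best: 132 marks.

132 marks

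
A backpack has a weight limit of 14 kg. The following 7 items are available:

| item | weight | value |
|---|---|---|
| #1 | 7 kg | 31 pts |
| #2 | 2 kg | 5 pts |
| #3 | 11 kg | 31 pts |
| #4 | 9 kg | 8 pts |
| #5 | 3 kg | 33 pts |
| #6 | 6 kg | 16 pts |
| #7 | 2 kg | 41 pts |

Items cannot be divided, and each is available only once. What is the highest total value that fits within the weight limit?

This is a 0/1 knapsack; check combinations near the capacity.
- #1+#2+#5+#7: weight 7+2+3+2=14, value 31+5+33+41=110
- #1+#5+#7: weight 7+3+2=12, value 31+33+41=105
- #2+#5+#6+#7: weight 2+3+6+2=13, value 5+33+16+41=95
Best: 110 pts.

110 pts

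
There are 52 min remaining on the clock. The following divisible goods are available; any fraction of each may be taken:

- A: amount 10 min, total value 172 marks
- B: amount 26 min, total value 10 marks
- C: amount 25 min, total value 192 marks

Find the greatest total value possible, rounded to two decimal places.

Take in order of value per unit:
- A (172/10 per unit): all 10 → value 172, running total 172.00
- C (192/25 per unit): all 25 → value 192, running total 364.00
- B (10/26 per unit): 17 of 26 → value 17×10/26 = 6.5385, running total 370.54
Total 370.54.

370.54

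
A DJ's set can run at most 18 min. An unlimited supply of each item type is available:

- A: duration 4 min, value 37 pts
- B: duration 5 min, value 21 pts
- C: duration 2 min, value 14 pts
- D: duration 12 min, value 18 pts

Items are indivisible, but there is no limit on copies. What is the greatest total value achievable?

Best value-per-unit is A at 37/4; filling with it alone gives 4×37 = 148.
Optimal mix: 4×A + 1×C → duration 18, value 162.

162 pts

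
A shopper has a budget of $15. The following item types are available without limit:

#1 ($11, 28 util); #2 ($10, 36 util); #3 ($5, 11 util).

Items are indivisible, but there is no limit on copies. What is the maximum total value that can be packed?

47 util

Best value-per-unit is #2 at 36/10; filling with it alone gives 1×36 = 36.
Optimal mix: 1×#2 + 1×#3 → cost 15, value 47.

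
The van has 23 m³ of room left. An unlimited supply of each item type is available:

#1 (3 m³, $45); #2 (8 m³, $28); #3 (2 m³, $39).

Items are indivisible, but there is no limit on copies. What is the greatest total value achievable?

$435

Best value-per-unit is #3 at 39/2; filling with it alone gives 11×39 = 429.
Optimal mix: 1×#1 + 10×#3 → volume 23, value 435.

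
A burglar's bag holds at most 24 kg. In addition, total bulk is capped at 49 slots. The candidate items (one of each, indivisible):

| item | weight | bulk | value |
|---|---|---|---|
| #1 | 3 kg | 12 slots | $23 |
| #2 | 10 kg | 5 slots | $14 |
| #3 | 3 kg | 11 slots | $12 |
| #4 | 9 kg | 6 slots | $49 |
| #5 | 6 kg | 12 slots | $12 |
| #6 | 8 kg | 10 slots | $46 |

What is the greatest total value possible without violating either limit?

$130

Feasible sets respecting both limits:
- #1+#3+#4+#6: weight 23, bulk 39, value 130
- #1+#4+#6: weight 20, bulk 28, value 118
- #3+#4+#6: weight 20, bulk 27, value 107
Best: $130.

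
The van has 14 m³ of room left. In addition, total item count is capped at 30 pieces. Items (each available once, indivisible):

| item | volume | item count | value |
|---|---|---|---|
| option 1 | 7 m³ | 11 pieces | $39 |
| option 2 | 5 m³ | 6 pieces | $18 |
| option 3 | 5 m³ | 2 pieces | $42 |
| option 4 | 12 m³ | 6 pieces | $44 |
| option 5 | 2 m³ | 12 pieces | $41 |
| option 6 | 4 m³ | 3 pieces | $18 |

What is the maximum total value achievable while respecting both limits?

$122

Feasible sets respecting both limits:
- option 1+option 3+option 5: volume 14, item count 25, value 122
- option 2+option 3+option 5: volume 12, item count 20, value 101
- option 3+option 5+option 6: volume 11, item count 17, value 101
Best: $122.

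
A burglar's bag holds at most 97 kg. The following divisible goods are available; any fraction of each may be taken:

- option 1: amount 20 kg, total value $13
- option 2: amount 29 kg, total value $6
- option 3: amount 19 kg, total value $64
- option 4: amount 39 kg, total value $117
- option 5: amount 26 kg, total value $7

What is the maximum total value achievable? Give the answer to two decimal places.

Take in order of value per unit:
- option 3 (64/19 per unit): all 19 → value 64, running total 64.00
- option 4 (117/39 per unit): all 39 → value 117, running total 181.00
- option 1 (13/20 per unit): all 20 → value 13, running total 194.00
- option 5 (7/26 per unit): 19 of 26 → value 19×7/26 = 5.1154, running total 199.12
Total 199.12.

199.12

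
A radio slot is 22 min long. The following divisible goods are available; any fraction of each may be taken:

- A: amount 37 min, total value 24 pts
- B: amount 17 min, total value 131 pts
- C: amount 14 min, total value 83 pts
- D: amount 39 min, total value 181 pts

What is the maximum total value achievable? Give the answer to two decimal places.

160.64

Take in order of value per unit:
- B (131/17 per unit): all 17 → value 131, running total 131.00
- C (83/14 per unit): 5 of 14 → value 5×83/14 = 29.6429, running total 160.64
Total 160.64.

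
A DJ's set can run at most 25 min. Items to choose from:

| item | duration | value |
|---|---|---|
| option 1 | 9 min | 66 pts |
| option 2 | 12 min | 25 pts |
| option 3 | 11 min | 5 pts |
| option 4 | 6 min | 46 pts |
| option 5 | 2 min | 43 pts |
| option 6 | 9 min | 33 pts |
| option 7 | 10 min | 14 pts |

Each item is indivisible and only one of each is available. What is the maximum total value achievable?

Check high-value combinations within 25 min:
- option 1+option 4+option 5: duration 9+6+2=17, value 66+46+43=155
- option 1+option 4+option 6: duration 9+6+9=24, value 66+46+33=145
- option 1+option 5+option 6: duration 9+2+9=20, value 66+43+33=142
- option 1+option 2+option 5: duration 9+12+2=23, value 66+25+43=134
- option 1+option 4+option 7: duration 9+6+10=25, value 66+46+14=126
Best: 155 pts.

155 pts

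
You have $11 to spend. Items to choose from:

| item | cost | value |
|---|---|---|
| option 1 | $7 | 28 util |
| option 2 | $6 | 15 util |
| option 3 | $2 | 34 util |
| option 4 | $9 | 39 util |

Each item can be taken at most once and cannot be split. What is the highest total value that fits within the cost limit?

73 util

Check high-value combinations within $11:
- option 3+option 4: cost 2+9=11, value 34+39=73
- option 1+option 3: cost 7+2=9, value 28+34=62
- option 2+option 3: cost 6+2=8, value 15+34=49
- option 4: cost 9, value 39
Best: 73 util.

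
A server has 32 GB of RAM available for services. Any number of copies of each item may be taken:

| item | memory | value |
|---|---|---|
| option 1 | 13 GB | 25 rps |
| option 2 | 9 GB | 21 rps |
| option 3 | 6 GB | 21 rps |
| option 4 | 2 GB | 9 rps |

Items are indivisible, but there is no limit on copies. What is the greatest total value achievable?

Best value-per-unit is option 4 at 9/2, and filling with it alone uses memory 16×2=32. No mix of the others beats 16×9 = 144.

144 rps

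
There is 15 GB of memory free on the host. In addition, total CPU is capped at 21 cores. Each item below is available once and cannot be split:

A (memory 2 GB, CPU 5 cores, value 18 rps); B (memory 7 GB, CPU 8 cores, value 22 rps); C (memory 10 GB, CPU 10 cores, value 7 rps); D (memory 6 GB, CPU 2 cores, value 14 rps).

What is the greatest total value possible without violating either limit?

Feasible sets respecting both limits:
- A+B+D: memory 15, CPU 15, value 54
- A+B: memory 9, CPU 13, value 40
- B+D: memory 13, CPU 10, value 36
- A+D: memory 8, CPU 7, value 32
Best: 54 rps.

54 rps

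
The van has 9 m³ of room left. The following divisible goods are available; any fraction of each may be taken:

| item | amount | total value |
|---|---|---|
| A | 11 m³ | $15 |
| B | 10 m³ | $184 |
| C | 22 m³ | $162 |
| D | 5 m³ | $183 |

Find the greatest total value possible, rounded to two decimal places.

Take in order of value per unit:
- D (183/5 per unit): all 5 → value 183, running total 183.00
- B (184/10 per unit): 4 of 10 → value 4×184/10 = 73.6000, running total 256.60
Total 256.60.

256.60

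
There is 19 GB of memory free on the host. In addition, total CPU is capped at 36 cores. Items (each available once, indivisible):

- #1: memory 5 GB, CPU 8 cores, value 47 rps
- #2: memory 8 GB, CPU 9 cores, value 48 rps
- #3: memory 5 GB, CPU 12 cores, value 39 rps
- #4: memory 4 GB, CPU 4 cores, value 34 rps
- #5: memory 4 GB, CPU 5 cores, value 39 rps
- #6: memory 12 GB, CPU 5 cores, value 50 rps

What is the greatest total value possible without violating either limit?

Feasible sets respecting both limits:
- #1+#3+#4+#5: memory 18, CPU 29, value 159
- #1+#2+#3: memory 18, CPU 29, value 134
- #1+#2+#5: memory 17, CPU 22, value 134
- #1+#2+#4: memory 17, CPU 21, value 129
Best: 159 rps.

159 rps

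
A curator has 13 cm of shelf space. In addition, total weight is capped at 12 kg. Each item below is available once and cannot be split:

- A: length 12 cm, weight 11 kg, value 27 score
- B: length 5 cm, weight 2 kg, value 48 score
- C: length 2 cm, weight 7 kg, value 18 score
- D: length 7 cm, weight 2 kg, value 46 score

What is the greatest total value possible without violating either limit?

Feasible sets respecting both limits:
- B+D: length 12, weight 4, value 94
- B+C: length 7, weight 9, value 66
- C+D: length 9, weight 9, value 64
- B: length 5, weight 2, value 48
Best: 94 score.

94 score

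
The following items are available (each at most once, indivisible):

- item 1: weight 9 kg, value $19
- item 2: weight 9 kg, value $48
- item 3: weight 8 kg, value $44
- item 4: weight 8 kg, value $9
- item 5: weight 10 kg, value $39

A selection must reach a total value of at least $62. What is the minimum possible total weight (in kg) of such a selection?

Subsets with value ≥ 62, sorted by total weight:
- item 2+item 3: weight 17, value 92
- item 1+item 3: weight 17, value 63
- item 3+item 5: weight 18, value 83
Minimum weight: 17 kg.

17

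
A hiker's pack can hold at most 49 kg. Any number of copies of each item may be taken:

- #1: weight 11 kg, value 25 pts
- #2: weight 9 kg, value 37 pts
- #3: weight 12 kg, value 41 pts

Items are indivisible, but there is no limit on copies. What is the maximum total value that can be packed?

189 pts

Best value-per-unit is #2 at 37/9; filling with it alone gives 5×37 = 185.
Optimal mix: 4×#2 + 1×#3 → weight 48, value 189.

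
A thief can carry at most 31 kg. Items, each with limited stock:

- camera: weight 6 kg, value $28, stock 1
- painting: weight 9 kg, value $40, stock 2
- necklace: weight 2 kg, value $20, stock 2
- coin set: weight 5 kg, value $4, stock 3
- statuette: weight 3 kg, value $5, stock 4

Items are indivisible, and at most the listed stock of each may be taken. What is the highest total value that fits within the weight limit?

$153

Best selections within weight 31 and stock limits:
- 1×camera + 2×painting + 2×necklace + 1×statuette: weight 31, value 153
- 1×camera + 2×painting + 2×necklace: weight 28, value 148
- 2×painting + 2×necklace + 3×statuette: weight 31, value 135
Best: $153.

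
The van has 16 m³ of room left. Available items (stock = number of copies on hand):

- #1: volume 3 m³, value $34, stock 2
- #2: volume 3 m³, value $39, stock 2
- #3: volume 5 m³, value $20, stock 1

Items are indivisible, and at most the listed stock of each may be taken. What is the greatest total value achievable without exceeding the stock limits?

$146

Best selections within volume 16 and stock limits:
- 2×#1 + 2×#2: volume 12, value 146
- 1×#1 + 2×#2 + 1×#3: volume 14, value 132
Best: $146.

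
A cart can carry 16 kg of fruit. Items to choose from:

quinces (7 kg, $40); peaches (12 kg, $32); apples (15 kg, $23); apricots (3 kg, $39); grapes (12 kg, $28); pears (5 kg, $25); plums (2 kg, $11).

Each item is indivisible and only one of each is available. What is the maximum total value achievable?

$104

Check high-value combinations within 16 kg:
- quinces+apricots+pears: weight 7+3+5=15, value 40+39+25=104
- quinces+apricots+plums: weight 7+3+2=12, value 40+39+11=90
- quinces+apricots: weight 7+3=10, value 40+39=79
- quinces+pears+plums: weight 7+5+2=14, value 40+25+11=76
- apricots+pears+plums: weight 3+5+2=10, value 39+25+11=75
Best: $104.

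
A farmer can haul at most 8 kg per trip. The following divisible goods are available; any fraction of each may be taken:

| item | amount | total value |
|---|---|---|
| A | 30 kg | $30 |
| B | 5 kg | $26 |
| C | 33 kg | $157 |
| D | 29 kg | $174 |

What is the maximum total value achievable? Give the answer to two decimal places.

Take in order of value per unit:
- D (174/29 per unit): 8 of 29 → value 8×174/29 = 48.0000, running total 48.00
Total 48.00.

48.00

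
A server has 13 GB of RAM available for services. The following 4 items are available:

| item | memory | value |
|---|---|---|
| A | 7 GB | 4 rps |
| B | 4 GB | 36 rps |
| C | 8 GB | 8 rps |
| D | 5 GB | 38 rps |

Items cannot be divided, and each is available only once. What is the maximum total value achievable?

74 rps

Check high-value combinations within 13 GB:
- B+D: memory 4+5=9, value 36+38=74
- C+D: memory 8+5=13, value 8+38=46
- B+C: memory 4+8=12, value 36+8=44
- A+D: memory 7+5=12, value 4+38=42
- A+B: memory 7+4=11, value 4+36=40
Best: 74 rps.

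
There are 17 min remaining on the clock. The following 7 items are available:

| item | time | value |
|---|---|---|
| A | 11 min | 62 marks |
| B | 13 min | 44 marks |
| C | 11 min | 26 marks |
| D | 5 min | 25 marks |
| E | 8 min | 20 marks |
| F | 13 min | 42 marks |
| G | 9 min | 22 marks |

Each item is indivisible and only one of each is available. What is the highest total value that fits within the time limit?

87 marks

Check high-value combinations within 17 min:
- A+D: time 11+5=16, value 62+25=87
- A: time 11, value 62
- C+D: time 11+5=16, value 26+25=51
- D+G: time 5+9=14, value 25+22=47
Best: 87 marks.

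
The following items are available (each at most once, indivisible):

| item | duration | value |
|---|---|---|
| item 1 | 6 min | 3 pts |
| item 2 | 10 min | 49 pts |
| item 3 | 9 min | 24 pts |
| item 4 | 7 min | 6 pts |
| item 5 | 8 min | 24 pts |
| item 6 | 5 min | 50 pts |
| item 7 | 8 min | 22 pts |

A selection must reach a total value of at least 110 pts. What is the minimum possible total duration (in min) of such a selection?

Subsets with value ≥ 110, sorted by total duration:
- item 2+item 5+item 6: duration 23, value 123
- item 2+item 6+item 7: duration 23, value 121
- item 2+item 3+item 6: duration 24, value 123
- item 1+item 2+item 5+item 6: duration 29, value 126
Minimum duration: 23 min.

23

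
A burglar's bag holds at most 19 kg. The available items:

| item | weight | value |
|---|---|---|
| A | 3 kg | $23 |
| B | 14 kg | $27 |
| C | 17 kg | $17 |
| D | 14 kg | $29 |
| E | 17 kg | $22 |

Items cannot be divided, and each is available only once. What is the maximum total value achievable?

$52

Check high-value combinations within 19 kg:
- A+D: weight 3+14=17, value 23+29=52
- A+B: weight 3+14=17, value 23+27=50
- D: weight 14, value 29
- B: weight 14, value 27
Best: $52.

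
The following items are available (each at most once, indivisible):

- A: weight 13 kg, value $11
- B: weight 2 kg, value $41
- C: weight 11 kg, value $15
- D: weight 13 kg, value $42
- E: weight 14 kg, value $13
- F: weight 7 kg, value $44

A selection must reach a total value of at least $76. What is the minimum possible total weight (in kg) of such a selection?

9

Subsets with value ≥ 76, sorted by total weight:
- B+F: weight 9, value 85
- B+D: weight 15, value 83
- B+C+F: weight 20, value 100
- D+F: weight 20, value 86
Minimum weight: 9 kg.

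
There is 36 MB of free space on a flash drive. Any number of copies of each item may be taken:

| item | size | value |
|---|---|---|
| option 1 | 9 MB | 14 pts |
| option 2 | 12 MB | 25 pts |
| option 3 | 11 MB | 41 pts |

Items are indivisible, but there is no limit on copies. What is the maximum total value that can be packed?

Best value-per-unit is option 3 at 41/11, and filling with it alone uses size 3×11=33. No mix of the others beats 3×41 = 123.

123 pts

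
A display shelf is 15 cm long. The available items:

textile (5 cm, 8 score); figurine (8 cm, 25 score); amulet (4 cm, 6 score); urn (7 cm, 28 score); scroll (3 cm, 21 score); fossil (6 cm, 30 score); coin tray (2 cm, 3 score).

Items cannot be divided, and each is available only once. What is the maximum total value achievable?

Check high-value combinations within 15 cm:
- urn+fossil+coin tray: length 7+6+2=15, value 28+30+3=61
- amulet+scroll+fossil+coin tray: length 4+3+6+2=15, value 6+21+30+3=60
- textile+scroll+fossil: length 5+3+6=14, value 8+21+30=59
- urn+fossil: length 7+6=13, value 28+30=58
Best: 61 score.

61 score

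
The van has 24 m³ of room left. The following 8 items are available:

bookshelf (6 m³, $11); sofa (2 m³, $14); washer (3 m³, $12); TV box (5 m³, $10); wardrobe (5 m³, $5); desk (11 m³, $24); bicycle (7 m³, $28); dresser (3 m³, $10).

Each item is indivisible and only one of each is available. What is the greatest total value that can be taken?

This is a 0/1 knapsack; check combinations near the capacity.
- sofa+washer+desk+bicycle: volume 2+3+11+7=23, value 14+12+24+28=78
- sofa+desk+bicycle+dresser: volume 2+11+7+3=23, value 14+24+28+10=76
- bookshelf+sofa+washer+bicycle+dresser: volume 6+2+3+7+3=21, value 11+14+12+28+10=75
- bookshelf+sofa+washer+TV box+bicycle: volume 6+2+3+5+7=23, value 11+14+12+10+28=75
- sofa+washer+TV box+bicycle+dresser: volume 2+3+5+7+3=20, value 14+12+10+28+10=74
Best: $78.

$78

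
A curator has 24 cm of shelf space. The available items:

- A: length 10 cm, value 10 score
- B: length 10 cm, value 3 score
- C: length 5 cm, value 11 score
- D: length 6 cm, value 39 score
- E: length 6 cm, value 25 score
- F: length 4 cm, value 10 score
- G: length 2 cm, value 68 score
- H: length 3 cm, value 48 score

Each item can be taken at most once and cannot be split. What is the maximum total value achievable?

191 score

Check high-value combinations within 24 cm:
- C+D+E+G+H: length 5+6+6+2+3=22, value 11+39+25+68+48=191
- D+E+F+G+H: length 6+6+4+2+3=21, value 39+25+10+68+48=190
- D+E+G+H: length 6+6+2+3=17, value 39+25+68+48=180
Best: 191 score.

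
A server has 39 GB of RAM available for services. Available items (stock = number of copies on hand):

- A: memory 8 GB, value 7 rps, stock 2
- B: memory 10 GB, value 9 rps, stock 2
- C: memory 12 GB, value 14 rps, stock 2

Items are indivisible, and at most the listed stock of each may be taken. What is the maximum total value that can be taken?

37 rps

Best selections within memory 39 and stock limits:
- 1×B + 2×C: memory 34, value 37
- 2×A + 1×B + 1×C: memory 38, value 37
- 1×A + 2×C: memory 32, value 35
- 2×B + 1×C: memory 32, value 32
Best: 37 rps.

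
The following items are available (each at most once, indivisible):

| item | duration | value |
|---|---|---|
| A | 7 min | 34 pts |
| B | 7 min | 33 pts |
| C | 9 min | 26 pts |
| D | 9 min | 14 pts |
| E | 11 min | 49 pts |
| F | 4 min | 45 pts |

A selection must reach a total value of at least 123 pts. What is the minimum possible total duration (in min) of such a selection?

22

Subsets with value ≥ 123, sorted by total duration:
- A+E+F: duration 22, value 128
- B+E+F: duration 22, value 127
Minimum duration: 22 min.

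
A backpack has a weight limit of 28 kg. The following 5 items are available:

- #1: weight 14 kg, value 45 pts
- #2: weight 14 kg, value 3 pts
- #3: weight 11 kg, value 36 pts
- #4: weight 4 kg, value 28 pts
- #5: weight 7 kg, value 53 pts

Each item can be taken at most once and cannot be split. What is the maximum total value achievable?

126 pts

Check high-value combinations within 28 kg:
- #1+#4+#5: weight 14+4+7=25, value 45+28+53=126
- #3+#4+#5: weight 11+4+7=22, value 36+28+53=117
- #1+#5: weight 14+7=21, value 45+53=98
Best: 126 pts.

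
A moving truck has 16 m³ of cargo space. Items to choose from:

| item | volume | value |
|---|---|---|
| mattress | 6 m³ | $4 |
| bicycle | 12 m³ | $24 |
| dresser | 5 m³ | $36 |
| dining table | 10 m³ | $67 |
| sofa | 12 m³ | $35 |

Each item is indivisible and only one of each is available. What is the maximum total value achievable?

$103

This is a 0/1 knapsack; check combinations near the capacity.
- dresser+dining table: volume 5+10=15, value 36+67=103
- mattress+dining table: volume 6+10=16, value 4+67=71
- dining table: volume 10, value 67
- mattress+dresser: volume 6+5=11, value 4+36=40
- dresser: volume 5, value 36
Best: $103.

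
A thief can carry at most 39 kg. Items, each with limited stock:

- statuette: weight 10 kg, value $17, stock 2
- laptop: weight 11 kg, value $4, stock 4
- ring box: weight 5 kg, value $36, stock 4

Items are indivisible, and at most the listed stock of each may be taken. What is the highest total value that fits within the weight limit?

$161

Top feasible selections:
- 1×statuette + 4×ring box: weight 30, value 161
- 1×laptop + 4×ring box: weight 31, value 148
- 4×ring box: weight 20, value 144
- 2×statuette + 3×ring box: weight 35, value 142
Best: $161.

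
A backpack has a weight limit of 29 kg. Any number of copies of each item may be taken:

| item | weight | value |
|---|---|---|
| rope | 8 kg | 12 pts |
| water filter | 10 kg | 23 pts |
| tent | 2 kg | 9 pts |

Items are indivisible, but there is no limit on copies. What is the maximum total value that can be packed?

Best value-per-unit is tent at 9/2, and filling with it alone uses weight 14×2=28. No mix of the others beats 14×9 = 126.

126 pts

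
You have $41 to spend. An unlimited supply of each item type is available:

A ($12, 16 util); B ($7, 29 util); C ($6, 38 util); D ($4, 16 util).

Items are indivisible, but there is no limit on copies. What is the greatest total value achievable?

Best value-per-unit is C at 38/6; filling with it alone gives 6×38 = 228.
Optimal mix: 6×C + 1×D → cost 40, value 244.

244 util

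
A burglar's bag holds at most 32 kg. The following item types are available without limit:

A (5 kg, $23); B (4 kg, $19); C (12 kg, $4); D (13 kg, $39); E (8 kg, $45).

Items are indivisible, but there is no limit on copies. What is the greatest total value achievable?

$180

Best value-per-unit is E at 45/8, and filling with it alone uses weight 4×8=32. No mix of the others beats 4×45 = 180.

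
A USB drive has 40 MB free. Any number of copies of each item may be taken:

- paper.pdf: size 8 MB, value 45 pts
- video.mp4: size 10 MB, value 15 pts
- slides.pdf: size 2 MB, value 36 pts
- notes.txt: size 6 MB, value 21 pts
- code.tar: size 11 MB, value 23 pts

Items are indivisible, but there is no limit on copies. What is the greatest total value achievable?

Best value-per-unit is slides.pdf at 36/2, and filling with it alone uses size 20×2=40. No mix of the others beats 20×36 = 720.

720 pts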